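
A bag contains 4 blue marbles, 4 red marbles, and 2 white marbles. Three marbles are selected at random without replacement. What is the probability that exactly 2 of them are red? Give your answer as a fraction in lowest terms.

One ordering (red drawn first) has probability 4/10 × 3/9 × 6/8 = 72/720 = 1/10.
There are C(3,2) = 3 such orderings, each equally likely, so P = 3 × 1/10 = 3/10.

3/10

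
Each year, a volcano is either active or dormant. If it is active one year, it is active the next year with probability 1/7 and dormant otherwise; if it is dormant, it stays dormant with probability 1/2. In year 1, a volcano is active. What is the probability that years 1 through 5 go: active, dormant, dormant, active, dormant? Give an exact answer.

Year 1 is given. For each transition, use the conditional probability from the current state:
P(dormant | active) = 6/7; P(dormant | dormant) = 1/2; P(active | dormant) = 1/2; P(dormant | active) = 6/7.
P = 6/7 × 1/2 × 1/2 × 6/7 = 36/196 = 9/49.

9/49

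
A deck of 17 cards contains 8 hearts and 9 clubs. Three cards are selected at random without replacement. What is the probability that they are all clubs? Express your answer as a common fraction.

21/170

P(all clubs) = 9/17 × 8/16 × 7/15 = 504/4080 = 21/170.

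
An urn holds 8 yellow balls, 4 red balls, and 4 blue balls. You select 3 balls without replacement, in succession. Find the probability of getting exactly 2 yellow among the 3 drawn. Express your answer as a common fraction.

One ordering (yellow drawn first) has probability 8/16 × 7/15 × 8/14 = 448/3360 = 2/15.
There are C(3,2) = 3 such orderings, each equally likely, so P = 3 × 2/15 = 2/5.

2/5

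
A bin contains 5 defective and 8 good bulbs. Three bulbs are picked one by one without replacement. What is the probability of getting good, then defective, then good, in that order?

Chain rule:
P = 8/13 × 5/12 × 7/11 = 280/1716 = 70/429.

70/429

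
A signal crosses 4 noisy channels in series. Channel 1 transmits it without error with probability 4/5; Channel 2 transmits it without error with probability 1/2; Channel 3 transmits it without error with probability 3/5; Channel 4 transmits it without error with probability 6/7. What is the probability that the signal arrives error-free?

36/175

Each stage is reached only if all earlier stages succeed, so
P = 4/5 × 1/2 × 3/5 × 6/7 = 72/350 = 36/175.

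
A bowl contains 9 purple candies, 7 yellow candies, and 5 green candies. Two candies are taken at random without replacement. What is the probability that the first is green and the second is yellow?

Each draw changes the counts, so multiply the conditional probabilities along the sequence:
P = 5/21 × 7/20 = 35/420 = 1/12.

1/12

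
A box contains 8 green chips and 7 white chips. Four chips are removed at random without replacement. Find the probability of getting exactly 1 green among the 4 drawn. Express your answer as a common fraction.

8/39

One ordering (green drawn first) has probability 8/15 × 7/14 × 6/13 × 5/12 = 1680/32760 = 2/39.
There are C(4,1) = 4 such orderings, each equally likely, so P = 4 × 2/39 = 8/39.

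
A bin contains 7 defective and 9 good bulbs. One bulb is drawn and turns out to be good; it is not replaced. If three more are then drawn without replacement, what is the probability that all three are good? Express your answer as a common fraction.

8/65

After the first draw, 8 of the remaining 15 bulbs are good.
P = 8/15 × 7/14 × 6/13 = 336/2730 = 8/65.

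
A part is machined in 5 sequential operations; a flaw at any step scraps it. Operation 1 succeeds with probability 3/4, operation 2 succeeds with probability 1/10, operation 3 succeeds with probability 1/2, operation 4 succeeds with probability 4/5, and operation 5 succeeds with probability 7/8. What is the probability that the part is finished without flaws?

21/800

Multiplying along the chain,
P = 3/4 × 1/10 × 1/2 × 4/5 × 7/8 = 84/3200 = 21/800.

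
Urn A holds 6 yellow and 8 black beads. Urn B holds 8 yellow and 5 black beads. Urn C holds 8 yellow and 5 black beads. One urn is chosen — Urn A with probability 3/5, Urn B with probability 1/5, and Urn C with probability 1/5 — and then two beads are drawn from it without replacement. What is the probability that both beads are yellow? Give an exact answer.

From Urn A: P(both yellow) = (6/14)(5/13) = 15/91.
From Urn B: P(both yellow) = (8/13)(7/12) = 14/39.
From Urn C: P(both yellow) = (8/13)(7/12) = 14/39.
Total probability = (3/5)(15/91) + (1/5)(14/39) + (1/5)(14/39) = 331/1365.

331/1365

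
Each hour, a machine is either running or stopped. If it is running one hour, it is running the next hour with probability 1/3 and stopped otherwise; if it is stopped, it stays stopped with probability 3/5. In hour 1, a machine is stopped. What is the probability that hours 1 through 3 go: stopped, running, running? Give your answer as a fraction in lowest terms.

2/15

Hour 1 is given. For each transition, use the conditional probability from the current state:
P(running | stopped) = 2/5; P(running | running) = 1/3.
P = 2/5 × 1/3 = 2/15.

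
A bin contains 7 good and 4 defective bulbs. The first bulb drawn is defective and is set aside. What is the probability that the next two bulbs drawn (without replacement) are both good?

After the first draw, 7 of the remaining 10 bulbs are good.
P = 7/10 × 6/9 = 42/90 = 7/15.

7/15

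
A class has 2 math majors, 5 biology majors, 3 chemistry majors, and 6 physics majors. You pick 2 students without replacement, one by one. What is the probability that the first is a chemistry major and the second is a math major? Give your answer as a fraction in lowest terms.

Each draw changes the counts, so multiply the conditional probabilities along the sequence:
P = 3/16 × 2/15 = 6/240 = 1/40.

1/40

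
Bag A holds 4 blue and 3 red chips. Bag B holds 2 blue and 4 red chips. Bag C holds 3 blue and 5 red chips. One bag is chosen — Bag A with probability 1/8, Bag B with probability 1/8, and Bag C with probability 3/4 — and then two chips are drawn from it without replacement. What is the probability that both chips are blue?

209/1680

From Bag A: P(both blue) = (4/7)(3/6) = 2/7.
From Bag B: P(both blue) = (2/6)(1/5) = 1/15.
From Bag C: P(both blue) = (3/8)(2/7) = 3/28.
Total probability = (1/8)(2/7) + (1/8)(1/15) + (3/4)(3/28) = 209/1680.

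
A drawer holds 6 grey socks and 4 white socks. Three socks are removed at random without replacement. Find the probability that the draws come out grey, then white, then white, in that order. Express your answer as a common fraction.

Each draw changes the counts, so multiply the conditional probabilities along the sequence:
P = 6/10 × 4/9 × 3/8 = 72/720 = 1/10.

1/10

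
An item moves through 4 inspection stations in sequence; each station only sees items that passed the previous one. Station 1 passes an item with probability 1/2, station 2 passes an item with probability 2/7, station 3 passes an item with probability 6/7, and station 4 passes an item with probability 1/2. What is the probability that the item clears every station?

Multiplying along the chain,
P = 1/2 × 2/7 × 6/7 × 1/2 = 12/196 = 3/49.

3/49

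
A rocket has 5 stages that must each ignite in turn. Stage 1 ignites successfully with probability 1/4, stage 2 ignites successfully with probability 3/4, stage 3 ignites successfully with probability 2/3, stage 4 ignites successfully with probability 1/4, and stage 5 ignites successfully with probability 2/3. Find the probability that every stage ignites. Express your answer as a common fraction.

1/48

Multiplying along the chain,
P = 1/4 × 3/4 × 2/3 × 1/4 × 2/3 = 12/576 = 1/48.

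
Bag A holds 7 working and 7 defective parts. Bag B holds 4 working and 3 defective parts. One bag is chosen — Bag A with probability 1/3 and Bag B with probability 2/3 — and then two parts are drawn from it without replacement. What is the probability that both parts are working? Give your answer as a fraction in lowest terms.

73/273

From Bag A: P(both working) = (7/14)(6/13) = 3/13.
From Bag B: P(both working) = (4/7)(3/6) = 2/7.
Total probability = (1/3)(3/13) + (2/3)(2/7) = 73/273.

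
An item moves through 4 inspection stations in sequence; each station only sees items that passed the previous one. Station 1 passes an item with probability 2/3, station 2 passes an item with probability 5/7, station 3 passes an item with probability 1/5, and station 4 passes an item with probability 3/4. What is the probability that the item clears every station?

The events are sequential, so multiply the conditional probabilities:
P = 2/3 × 5/7 × 1/5 × 3/4 = 30/420 = 1/14.

1/14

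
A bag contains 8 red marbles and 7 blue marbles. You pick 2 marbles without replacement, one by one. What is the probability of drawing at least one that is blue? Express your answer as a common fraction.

P(no blue) = 8/15 × 7/14 = 56/210 = 4/15.
P(at least one) = 1 − 4/15 = 11/15.

11/15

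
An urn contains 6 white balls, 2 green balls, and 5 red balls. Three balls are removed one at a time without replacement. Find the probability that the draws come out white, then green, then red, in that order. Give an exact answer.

Multiply the probability of each draw given the previous ones:
P = 6/13 × 2/12 × 5/11 = 60/1716 = 5/143.

5/143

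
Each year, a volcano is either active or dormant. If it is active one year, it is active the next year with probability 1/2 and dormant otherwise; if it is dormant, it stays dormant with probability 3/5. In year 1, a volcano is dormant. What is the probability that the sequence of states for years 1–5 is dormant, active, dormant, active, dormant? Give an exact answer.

Year 1 is given. For each transition, use the conditional probability from the current state:
P(active | dormant) = 2/5; P(dormant | active) = 1/2; P(active | dormant) = 2/5; P(dormant | active) = 1/2.
P = 2/5 × 1/2 × 2/5 × 1/2 = 4/100 = 1/25.

1/25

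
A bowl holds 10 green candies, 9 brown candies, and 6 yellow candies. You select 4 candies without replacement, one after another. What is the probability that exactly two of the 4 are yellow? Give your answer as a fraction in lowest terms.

One ordering (yellow drawn first) has probability 6/25 × 5/24 × 19/23 × 18/22 = 10260/303600 = 171/5060.
There are C(4,2) = 6 such orderings, each equally likely, so P = 6 × 171/5060 = 513/2530.

513/2530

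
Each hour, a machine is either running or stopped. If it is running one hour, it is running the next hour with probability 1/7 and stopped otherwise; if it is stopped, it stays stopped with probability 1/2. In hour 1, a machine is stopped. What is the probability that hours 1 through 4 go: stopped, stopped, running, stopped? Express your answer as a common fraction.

Hour 1 is given. For each transition, use the conditional probability from the current state:
P(stopped | stopped) = 1/2; P(running | stopped) = 1/2; P(stopped | running) = 6/7.
P = 1/2 × 1/2 × 6/7 = 6/28 = 3/14.

3/14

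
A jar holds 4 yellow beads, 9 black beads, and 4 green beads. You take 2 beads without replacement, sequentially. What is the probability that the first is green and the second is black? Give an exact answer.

Chain rule:
P = 4/17 × 9/16 = 36/272 = 9/68.

9/68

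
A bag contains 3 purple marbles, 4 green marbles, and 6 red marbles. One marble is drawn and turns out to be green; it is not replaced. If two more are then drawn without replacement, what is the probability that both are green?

1/22

With the first marble removed, 3 green remain out of 12.
P = 3/12 × 2/11 = 6/132 = 1/22.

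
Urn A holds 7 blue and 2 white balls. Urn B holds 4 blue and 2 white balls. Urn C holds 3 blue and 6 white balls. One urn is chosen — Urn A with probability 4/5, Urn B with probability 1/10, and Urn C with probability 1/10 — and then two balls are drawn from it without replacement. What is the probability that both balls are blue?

From Urn A: P(both blue) = (7/9)(6/8) = 7/12.
From Urn B: P(both blue) = (4/6)(3/5) = 2/5.
From Urn C: P(both blue) = (3/9)(2/8) = 1/12.
Total probability = (4/5)(7/12) + (1/10)(2/5) + (1/10)(1/12) = 103/200.

103/200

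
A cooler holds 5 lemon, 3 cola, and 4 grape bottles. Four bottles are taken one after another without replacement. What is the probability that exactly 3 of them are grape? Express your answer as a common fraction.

One ordering (grape drawn first) has probability 4/12 × 3/11 × 2/10 × 8/9 = 192/11880 = 8/495.
There are C(4,3) = 4 such orderings, each equally likely, so P = 4 × 8/495 = 32/495.

32/495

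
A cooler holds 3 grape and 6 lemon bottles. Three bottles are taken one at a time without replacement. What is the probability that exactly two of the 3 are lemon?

One ordering (lemon drawn first) has probability 6/9 × 5/8 × 3/7 = 90/504 = 5/28.
There are C(3,2) = 3 such orderings, each equally likely, so P = 3 × 5/28 = 15/28.

15/28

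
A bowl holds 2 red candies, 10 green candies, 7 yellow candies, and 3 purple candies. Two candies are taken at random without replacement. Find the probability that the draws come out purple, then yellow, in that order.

Chain rule:
P = 3/22 × 7/21 = 21/462 = 1/22.

1/22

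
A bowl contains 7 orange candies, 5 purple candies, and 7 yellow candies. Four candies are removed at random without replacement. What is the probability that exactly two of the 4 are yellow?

231/646

One ordering (yellow drawn first) has probability 7/19 × 6/18 × 12/17 × 11/16 = 5544/93024 = 77/1292.
There are C(4,2) = 6 such orderings, each equally likely, so P = 6 × 77/1292 = 231/646.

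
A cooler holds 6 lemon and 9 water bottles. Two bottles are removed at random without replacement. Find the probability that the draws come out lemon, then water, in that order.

Multiply the probability of each draw given the previous ones:
P = 6/15 × 9/14 = 54/210 = 9/35.

9/35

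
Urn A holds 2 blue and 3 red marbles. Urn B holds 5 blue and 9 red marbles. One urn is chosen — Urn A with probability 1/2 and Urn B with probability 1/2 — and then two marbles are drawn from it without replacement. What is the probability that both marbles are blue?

From Urn A: P(both blue) = (2/5)(1/4) = 1/10.
From Urn B: P(both blue) = (5/14)(4/13) = 10/91.
Total probability = (1/2)(1/10) + (1/2)(10/91) = 191/1820.

191/1820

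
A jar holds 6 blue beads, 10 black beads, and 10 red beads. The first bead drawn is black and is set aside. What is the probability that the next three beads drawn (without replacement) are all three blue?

After the first draw, 6 of the remaining 25 beads are blue.
P = 6/25 × 5/24 × 4/23 = 120/13800 = 1/115.

1/115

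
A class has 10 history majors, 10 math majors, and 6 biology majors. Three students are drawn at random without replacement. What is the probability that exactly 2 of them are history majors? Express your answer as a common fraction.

18/65

One ordering (history majors drawn first) has probability 10/26 × 9/25 × 16/24 = 1440/15600 = 6/65.
There are C(3,2) = 3 such orderings, each equally likely, so P = 3 × 6/65 = 18/65.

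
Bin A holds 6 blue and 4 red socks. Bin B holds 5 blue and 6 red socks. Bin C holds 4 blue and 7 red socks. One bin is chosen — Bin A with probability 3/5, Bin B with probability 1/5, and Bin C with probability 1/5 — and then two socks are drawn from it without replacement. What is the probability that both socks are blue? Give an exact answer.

From Bin A: P(both blue) = (6/10)(5/9) = 1/3.
From Bin B: P(both blue) = (5/11)(4/10) = 2/11.
From Bin C: P(both blue) = (4/11)(3/10) = 6/55.
Total probability = (3/5)(1/3) + (1/5)(2/11) + (1/5)(6/55) = 71/275.

71/275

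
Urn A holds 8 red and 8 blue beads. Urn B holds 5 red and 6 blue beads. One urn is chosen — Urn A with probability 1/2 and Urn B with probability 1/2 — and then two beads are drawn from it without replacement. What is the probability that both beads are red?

From Urn A: P(both red) = (8/16)(7/15) = 7/30.
From Urn B: P(both red) = (5/11)(4/10) = 2/11.
Total probability = (1/2)(7/30) + (1/2)(2/11) = 137/660.

137/660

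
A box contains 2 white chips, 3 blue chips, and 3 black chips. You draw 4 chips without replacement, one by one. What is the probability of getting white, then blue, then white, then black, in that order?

3/280

Each draw changes the counts, so multiply the conditional probabilities along the sequence:
P = 2/8 × 3/7 × 1/6 × 3/5 = 18/1680 = 3/280.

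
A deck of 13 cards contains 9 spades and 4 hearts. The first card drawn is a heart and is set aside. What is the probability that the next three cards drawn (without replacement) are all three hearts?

1/220

With the first card removed, 3 hearts remain out of 12.
P = 3/12 × 2/11 × 1/10 = 6/1320 = 1/220.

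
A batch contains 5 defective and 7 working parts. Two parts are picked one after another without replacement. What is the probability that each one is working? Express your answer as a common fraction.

7/22

P(all working) = 7/12 × 6/11 = 42/132 = 7/22.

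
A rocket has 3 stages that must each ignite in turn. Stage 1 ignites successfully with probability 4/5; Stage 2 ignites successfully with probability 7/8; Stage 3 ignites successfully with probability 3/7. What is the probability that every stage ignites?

3/10

Each stage is reached only if all earlier stages succeed, so
P = 4/5 × 7/8 × 3/7 = 84/280 = 3/10.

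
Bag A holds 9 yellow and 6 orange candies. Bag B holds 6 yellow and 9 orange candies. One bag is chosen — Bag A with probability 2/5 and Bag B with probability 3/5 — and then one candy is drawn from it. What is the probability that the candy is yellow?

12/25

From Bag A: P(yellow) = 9/15.
From Bag B: P(yellow) = 6/15.
Total probability = (2/5)(9/15) + (3/5)(6/15) = 12/25.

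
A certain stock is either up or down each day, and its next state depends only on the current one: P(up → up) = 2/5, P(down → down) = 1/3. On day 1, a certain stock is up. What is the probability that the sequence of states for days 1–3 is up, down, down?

Day 1 is given. For each transition, use the conditional probability from the current state:
P(down | up) = 3/5; P(down | down) = 1/3.
P = 3/5 × 1/3 = 3/15 = 1/5.

1/5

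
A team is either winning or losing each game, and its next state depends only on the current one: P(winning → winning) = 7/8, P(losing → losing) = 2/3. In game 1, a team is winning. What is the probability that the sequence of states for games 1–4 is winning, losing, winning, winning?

Game 1 is given. For each transition, use the conditional probability from the current state:
P(losing | winning) = 1/8; P(winning | losing) = 1/3; P(winning | winning) = 7/8.
P = 1/8 × 1/3 × 7/8 = 7/192.

7/192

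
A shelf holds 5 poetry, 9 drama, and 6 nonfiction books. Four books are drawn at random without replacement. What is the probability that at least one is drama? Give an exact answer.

301/323

P(no drama) = 11/20 × 10/19 × 9/18 × 8/17 = 7920/116280 = 22/323.
P(at least one) = 1 − 22/323 = 301/323.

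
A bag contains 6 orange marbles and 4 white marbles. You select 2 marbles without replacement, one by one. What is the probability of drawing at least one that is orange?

P(no orange) = 4/10 × 3/9 = 12/90 = 2/15.
P(at least one) = 1 − 2/15 = 13/15.

13/15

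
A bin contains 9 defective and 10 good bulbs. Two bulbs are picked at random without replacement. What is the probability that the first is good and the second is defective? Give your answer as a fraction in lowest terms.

Each draw changes the counts, so multiply the conditional probabilities along the sequence:
P = 10/19 × 9/18 = 90/342 = 5/19.

5/19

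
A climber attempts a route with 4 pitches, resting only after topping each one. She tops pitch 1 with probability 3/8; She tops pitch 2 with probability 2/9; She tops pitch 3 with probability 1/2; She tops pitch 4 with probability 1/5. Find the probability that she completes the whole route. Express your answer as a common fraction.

The events are sequential, so multiply the conditional probabilities:
P = 3/8 × 2/9 × 1/2 × 1/5 = 6/720 = 1/120.

1/120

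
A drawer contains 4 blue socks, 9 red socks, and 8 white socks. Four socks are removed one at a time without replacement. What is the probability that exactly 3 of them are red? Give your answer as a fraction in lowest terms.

16/95

One ordering (red drawn first) has probability 9/21 × 8/20 × 7/19 × 12/18 = 6048/143640 = 4/95.
There are C(4,3) = 4 such orderings, each equally likely, so P = 4 × 4/95 = 16/95.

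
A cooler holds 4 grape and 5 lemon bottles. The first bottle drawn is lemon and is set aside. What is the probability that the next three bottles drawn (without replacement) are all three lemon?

After the first draw, 4 of the remaining 8 bottles are lemon.
P = 4/8 × 3/7 × 2/6 = 24/336 = 1/14.

1/14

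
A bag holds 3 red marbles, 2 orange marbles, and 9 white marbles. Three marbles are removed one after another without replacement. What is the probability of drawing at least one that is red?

199/364

P(no red) = 11/14 × 10/13 × 9/12 = 990/2184 = 165/364.
P(at least one) = 1 − 165/364 = 199/364.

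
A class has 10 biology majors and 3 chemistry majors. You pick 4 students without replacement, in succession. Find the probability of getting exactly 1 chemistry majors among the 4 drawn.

72/143

One ordering (a chemistry major drawn first) has probability 3/13 × 10/12 × 9/11 × 8/10 = 2160/17160 = 18/143.
There are C(4,1) = 4 such orderings, each equally likely, so P = 4 × 18/143 = 72/143.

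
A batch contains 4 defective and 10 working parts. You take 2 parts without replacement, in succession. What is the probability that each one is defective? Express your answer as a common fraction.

P(all defective) = 4/14 × 3/13 = 12/182 = 6/91.

6/91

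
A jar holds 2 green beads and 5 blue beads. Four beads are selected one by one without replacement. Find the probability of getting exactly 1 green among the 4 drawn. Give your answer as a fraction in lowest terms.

4/7

One ordering (green drawn first) has probability 2/7 × 5/6 × 4/5 × 3/4 = 120/840 = 1/7.
There are C(4,1) = 4 such orderings, each equally likely, so P = 4 × 1/7 = 4/7.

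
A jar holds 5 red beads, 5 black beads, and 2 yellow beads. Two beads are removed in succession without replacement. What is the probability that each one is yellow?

1/66

P(every draw is yellow) = 2/12 × 1/11 = 2/132 = 1/66.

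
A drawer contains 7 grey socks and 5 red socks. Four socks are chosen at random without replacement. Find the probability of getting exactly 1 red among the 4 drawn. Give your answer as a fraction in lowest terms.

One ordering (red drawn first) has probability 5/12 × 7/11 × 6/10 × 5/9 = 1050/11880 = 35/396.
There are C(4,1) = 4 such orderings, each equally likely, so P = 4 × 35/396 = 35/99.

35/99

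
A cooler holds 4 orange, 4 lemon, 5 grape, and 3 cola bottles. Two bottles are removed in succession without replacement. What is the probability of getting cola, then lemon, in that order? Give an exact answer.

1/20

Chain rule:
P = 3/16 × 4/15 = 12/240 = 1/20.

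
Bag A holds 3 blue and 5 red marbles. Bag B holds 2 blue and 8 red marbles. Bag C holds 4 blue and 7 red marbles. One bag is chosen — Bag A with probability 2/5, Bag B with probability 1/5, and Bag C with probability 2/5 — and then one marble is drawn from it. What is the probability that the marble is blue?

369/1100

From Bag A: P(blue) = 3/8.
From Bag B: P(blue) = 2/10.
From Bag C: P(blue) = 4/11.
Total probability = (2/5)(3/8) + (1/5)(2/10) + (2/5)(4/11) = 369/1100.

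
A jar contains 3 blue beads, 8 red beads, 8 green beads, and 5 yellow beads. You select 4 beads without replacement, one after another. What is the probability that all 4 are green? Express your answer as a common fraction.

P = 8/24 × 7/23 × 6/22 × 5/21 = 1680/255024 = 5/759.

5/759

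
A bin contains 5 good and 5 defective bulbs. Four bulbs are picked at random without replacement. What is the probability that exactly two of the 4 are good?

One ordering (good drawn first) has probability 5/10 × 4/9 × 5/8 × 4/7 = 400/5040 = 5/63.
There are C(4,2) = 6 such orderings, each equally likely, so P = 6 × 5/63 = 10/21.

10/21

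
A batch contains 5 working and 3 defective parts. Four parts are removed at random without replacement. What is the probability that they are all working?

1/14

P(every draw is working) = 5/8 × 4/7 × 3/6 × 2/5 = 120/1680 = 1/14.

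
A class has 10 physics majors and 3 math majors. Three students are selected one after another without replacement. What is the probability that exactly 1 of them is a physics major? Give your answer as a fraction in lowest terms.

15/143

One ordering (a physics major drawn first) has probability 10/13 × 3/12 × 2/11 = 60/1716 = 5/143.
There are C(3,1) = 3 such orderings, each equally likely, so P = 3 × 5/143 = 15/143.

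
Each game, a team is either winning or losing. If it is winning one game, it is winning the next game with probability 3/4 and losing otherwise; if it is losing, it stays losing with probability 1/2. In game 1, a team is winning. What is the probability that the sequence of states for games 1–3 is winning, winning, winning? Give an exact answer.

9/16

Game 1 is given. For each transition, use the conditional probability from the current state:
P(winning | winning) = 3/4; P(winning | winning) = 3/4.
P = 3/4 × 3/4 = 9/16.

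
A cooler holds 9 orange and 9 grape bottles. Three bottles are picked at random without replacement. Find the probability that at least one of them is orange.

61/68

P(no orange) = 9/18 × 8/17 × 7/16 = 504/4896 = 7/68.
P(at least one) = 1 − 7/68 = 61/68.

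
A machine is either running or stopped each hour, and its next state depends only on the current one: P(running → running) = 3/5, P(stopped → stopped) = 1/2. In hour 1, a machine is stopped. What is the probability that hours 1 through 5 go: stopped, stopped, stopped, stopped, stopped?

1/16

Hour 1 is given. For each transition, use the conditional probability from the current state:
P(stopped | stopped) = 1/2; P(stopped | stopped) = 1/2; P(stopped | stopped) = 1/2; P(stopped | stopped) = 1/2.
P = 1/2 × 1/2 × 1/2 × 1/2 = 1/16.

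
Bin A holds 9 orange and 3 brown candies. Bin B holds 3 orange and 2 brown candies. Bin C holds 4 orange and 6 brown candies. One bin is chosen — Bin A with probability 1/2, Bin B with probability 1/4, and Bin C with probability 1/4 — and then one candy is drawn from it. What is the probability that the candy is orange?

From Bin A: P(orange) = 9/12.
From Bin B: P(orange) = 3/5.
From Bin C: P(orange) = 4/10.
Total probability = (1/2)(9/12) + (1/4)(3/5) + (1/4)(4/10) = 5/8.

5/8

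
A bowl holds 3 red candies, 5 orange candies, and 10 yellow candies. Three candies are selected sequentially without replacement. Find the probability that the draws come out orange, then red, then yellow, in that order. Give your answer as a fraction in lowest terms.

25/816

Chain rule:
P = 5/18 × 3/17 × 10/16 = 150/4896 = 25/816.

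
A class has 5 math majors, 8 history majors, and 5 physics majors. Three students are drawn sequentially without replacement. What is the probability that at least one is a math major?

265/408

P(no math majors) = 13/18 × 12/17 × 11/16 = 1716/4896 = 143/408.
P(at least one) = 1 − 143/408 = 265/408.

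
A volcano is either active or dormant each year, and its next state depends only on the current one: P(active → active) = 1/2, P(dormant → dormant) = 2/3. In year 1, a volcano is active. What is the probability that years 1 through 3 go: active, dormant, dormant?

Year 1 is given. For each transition, use the conditional probability from the current state:
P(dormant | active) = 1/2; P(dormant | dormant) = 2/3.
P = 1/2 × 2/3 = 2/6 = 1/3.

1/3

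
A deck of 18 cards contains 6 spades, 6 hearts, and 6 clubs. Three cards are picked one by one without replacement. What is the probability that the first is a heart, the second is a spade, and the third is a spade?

Each draw changes the counts, so multiply the conditional probabilities along the sequence:
P = 6/18 × 6/17 × 5/16 = 180/4896 = 5/136.

5/136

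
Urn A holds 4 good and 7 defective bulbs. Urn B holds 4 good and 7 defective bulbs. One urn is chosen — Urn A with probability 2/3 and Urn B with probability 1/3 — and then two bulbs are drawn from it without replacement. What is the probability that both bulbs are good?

From Urn A: P(both good) = (4/11)(3/10) = 6/55.
From Urn B: P(both good) = (4/11)(3/10) = 6/55.
Total probability = (2/3)(6/55) + (1/3)(6/55) = 6/55.

6/55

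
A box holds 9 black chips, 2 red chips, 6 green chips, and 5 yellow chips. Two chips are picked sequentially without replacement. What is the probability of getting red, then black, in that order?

Each draw changes the counts, so multiply the conditional probabilities along the sequence:
P = 2/22 × 9/21 = 18/462 = 3/77.

3/77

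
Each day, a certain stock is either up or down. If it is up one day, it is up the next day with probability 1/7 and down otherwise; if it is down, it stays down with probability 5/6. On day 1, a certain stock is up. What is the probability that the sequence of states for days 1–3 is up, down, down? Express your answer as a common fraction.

Day 1 is given. For each transition, use the conditional probability from the current state:
P(down | up) = 6/7; P(down | down) = 5/6.
P = 6/7 × 5/6 = 30/42 = 5/7.

5/7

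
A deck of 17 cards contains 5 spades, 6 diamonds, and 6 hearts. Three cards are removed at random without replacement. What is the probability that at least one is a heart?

P(no hearts) = 11/17 × 10/16 × 9/15 = 990/4080 = 33/136.
P(at least one) = 1 − 33/136 = 103/136.

103/136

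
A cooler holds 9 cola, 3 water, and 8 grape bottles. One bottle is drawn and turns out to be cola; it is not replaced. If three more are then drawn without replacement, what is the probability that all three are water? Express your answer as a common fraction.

With the first bottle removed, 3 water remain out of 19.
P = 3/19 × 2/18 × 1/17 = 6/5814 = 1/969.

1/969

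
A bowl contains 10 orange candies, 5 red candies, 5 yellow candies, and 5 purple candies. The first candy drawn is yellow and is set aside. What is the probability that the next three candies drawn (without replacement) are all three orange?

With the first candy removed, 10 orange remain out of 24.
P = 10/24 × 9/23 × 8/22 = 720/12144 = 15/253.

15/253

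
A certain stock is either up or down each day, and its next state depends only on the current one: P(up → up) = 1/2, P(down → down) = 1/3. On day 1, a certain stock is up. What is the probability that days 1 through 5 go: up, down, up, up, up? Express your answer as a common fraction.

Day 1 is given. For each transition, use the conditional probability from the current state:
P(down | up) = 1/2; P(up | down) = 2/3; P(up | up) = 1/2; P(up | up) = 1/2.
P = 1/2 × 2/3 × 1/2 × 1/2 = 2/24 = 1/12.

1/12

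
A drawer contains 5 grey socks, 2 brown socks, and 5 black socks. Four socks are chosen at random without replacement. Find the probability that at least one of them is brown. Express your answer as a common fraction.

19/33

P(no brown) = 10/12 × 9/11 × 8/10 × 7/9 = 5040/11880 = 14/33.
P(at least one) = 1 − 14/33 = 19/33.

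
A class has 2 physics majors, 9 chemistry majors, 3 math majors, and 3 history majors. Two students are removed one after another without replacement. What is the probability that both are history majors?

P(all history majors) = 3/17 × 2/16 = 6/272 = 3/136.

3/136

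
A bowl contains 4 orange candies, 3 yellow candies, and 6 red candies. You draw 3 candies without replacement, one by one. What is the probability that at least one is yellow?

P(no yellow) = 10/13 × 9/12 × 8/11 = 720/1716 = 60/143.
P(at least one) = 1 − 60/143 = 83/143.

83/143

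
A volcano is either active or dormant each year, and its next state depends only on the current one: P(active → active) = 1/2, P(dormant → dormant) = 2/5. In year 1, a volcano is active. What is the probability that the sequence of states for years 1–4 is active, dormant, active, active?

Year 1 is given. For each transition, use the conditional probability from the current state:
P(dormant | active) = 1/2; P(active | dormant) = 3/5; P(active | active) = 1/2.
P = 1/2 × 3/5 × 1/2 = 3/20.

3/20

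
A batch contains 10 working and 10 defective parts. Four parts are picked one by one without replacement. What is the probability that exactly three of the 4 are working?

One ordering (working drawn first) has probability 10/20 × 9/19 × 8/18 × 10/17 = 7200/116280 = 20/323.
There are C(4,3) = 4 such orderings, each equally likely, so P = 4 × 20/323 = 80/323.

80/323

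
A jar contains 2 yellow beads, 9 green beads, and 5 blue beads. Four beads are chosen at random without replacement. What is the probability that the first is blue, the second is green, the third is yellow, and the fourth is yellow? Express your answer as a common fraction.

3/1456

Each draw changes the counts, so multiply the conditional probabilities along the sequence:
P = 5/16 × 9/15 × 2/14 × 1/13 = 90/43680 = 3/1456.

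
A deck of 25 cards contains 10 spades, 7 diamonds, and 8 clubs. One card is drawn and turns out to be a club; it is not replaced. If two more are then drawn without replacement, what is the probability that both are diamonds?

7/92

After the first draw, 7 of the remaining 24 cards are diamonds.
P = 7/24 × 6/23 = 42/552 = 7/92.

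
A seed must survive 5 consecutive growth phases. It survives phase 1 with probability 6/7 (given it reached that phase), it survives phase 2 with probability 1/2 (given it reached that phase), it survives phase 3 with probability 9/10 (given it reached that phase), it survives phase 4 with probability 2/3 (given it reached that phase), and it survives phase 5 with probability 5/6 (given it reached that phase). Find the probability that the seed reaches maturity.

3/14

Multiplying along the chain,
P = 6/7 × 1/2 × 9/10 × 2/3 × 5/6 = 540/2520 = 3/14.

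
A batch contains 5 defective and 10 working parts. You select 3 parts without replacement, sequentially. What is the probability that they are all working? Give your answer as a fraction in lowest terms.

P(every draw is working) = 10/15 × 9/14 × 8/13 = 720/2730 = 24/91.

24/91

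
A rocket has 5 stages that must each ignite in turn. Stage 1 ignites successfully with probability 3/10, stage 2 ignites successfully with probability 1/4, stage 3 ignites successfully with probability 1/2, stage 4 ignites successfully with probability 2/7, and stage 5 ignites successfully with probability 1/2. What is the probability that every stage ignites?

3/560

Multiplying along the chain,
P = 3/10 × 1/4 × 1/2 × 2/7 × 1/2 = 6/1120 = 3/560.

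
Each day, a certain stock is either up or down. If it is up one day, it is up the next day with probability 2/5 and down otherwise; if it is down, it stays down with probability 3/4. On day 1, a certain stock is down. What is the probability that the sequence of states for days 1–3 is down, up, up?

1/10

Day 1 is given. For each transition, use the conditional probability from the current state:
P(up | down) = 1/4; P(up | up) = 2/5.
P = 1/4 × 2/5 = 2/20 = 1/10.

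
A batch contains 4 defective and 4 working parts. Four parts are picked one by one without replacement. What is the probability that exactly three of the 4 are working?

One ordering (working drawn first) has probability 4/8 × 3/7 × 2/6 × 4/5 = 96/1680 = 2/35.
There are C(4,3) = 4 such orderings, each equally likely, so P = 4 × 2/35 = 8/35.

8/35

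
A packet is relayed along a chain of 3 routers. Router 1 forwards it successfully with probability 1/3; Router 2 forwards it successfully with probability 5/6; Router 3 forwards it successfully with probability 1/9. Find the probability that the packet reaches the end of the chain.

Each stage is reached only if all earlier stages succeed, so
P = 1/3 × 5/6 × 1/9 = 5/162.

5/162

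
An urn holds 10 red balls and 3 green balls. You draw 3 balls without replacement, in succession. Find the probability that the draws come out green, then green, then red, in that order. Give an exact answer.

5/143

Multiply the probability of each draw given the previous ones:
P = 3/13 × 2/12 × 10/11 = 60/1716 = 5/143.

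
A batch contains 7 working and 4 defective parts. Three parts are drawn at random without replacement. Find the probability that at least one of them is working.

161/165

P(no working) = 4/11 × 3/10 × 2/9 = 24/990 = 4/165.
P(at least one) = 1 − 4/165 = 161/165.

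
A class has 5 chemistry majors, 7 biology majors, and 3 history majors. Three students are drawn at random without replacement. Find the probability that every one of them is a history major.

P(all history majors) = 3/15 × 2/14 × 1/13 = 6/2730 = 1/455.

1/455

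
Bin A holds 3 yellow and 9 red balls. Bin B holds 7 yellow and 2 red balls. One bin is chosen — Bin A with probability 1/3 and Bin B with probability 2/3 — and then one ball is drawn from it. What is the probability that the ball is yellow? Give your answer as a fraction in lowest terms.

65/108

From Bin A: P(yellow) = 3/12.
From Bin B: P(yellow) = 7/9.
Total probability = (1/3)(3/12) + (2/3)(7/9) = 65/108.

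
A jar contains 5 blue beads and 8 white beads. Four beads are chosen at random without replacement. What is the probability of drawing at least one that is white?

P(no white) = 5/13 × 4/12 × 3/11 × 2/10 = 120/17160 = 1/143.
P(at least one) = 1 − 1/143 = 142/143.

142/143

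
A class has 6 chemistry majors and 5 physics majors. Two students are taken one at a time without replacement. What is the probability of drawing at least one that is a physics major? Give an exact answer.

P(no physics majors) = 6/11 × 5/10 = 30/110 = 3/11.
P(at least one) = 1 − 3/11 = 8/11.

8/11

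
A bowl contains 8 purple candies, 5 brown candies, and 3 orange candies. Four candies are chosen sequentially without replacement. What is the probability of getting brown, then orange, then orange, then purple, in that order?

1/182

Multiply the probability of each draw given the previous ones:
P = 5/16 × 3/15 × 2/14 × 8/13 = 240/43680 = 1/182.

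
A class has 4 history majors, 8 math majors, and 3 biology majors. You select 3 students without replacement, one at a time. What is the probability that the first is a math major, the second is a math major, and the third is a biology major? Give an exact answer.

4/65

Multiply the probability of each draw given the previous ones:
P = 8/15 × 7/14 × 3/13 = 168/2730 = 4/65.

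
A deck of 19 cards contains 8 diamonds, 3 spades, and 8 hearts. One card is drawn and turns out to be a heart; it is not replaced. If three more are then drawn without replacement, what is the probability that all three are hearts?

35/816

With the first card removed, 7 hearts remain out of 18.
P = 7/18 × 6/17 × 5/16 = 210/4896 = 35/816.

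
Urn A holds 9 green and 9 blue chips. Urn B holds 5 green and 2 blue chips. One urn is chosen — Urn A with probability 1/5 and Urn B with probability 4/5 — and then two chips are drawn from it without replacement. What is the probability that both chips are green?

From Urn A: P(both green) = (9/18)(8/17) = 4/17.
From Urn B: P(both green) = (5/7)(4/6) = 10/21.
Total probability = (1/5)(4/17) + (4/5)(10/21) = 764/1785.

764/1785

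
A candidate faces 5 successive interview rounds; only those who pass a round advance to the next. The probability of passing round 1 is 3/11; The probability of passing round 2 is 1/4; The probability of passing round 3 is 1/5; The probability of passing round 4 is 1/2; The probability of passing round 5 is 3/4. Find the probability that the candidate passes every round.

Each stage is reached only if all earlier stages succeed, so
P = 3/11 × 1/4 × 1/5 × 1/2 × 3/4 = 9/1760.

9/1760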